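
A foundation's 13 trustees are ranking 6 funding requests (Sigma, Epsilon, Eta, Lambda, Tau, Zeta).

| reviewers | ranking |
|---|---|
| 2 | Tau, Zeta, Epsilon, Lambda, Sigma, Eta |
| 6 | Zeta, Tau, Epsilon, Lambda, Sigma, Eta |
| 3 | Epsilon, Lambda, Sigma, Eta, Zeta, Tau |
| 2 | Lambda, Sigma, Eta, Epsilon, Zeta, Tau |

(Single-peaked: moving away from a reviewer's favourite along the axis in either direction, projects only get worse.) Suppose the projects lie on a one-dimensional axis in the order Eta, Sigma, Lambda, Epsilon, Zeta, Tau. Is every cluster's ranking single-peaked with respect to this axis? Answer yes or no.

yes

Axis positions: Eta=1, Sigma=2, Lambda=3, Epsilon=4, Zeta=5, Tau=6.
Cluster 1 (peak Tau at position 6): ranking walks positions 6-5-4-3-2-1, expanding outward from the peak — single-peaked.
Cluster 2 (peak Zeta at position 5): ranking walks positions 5-6-4-3-2-1, expanding outward from the peak — single-peaked.
Cluster 3 (peak Epsilon at position 4): ranking walks positions 4-3-2-1-5-6, expanding outward from the peak — single-peaked.
Cluster 4 (peak Lambda at position 3): ranking walks positions 3-2-1-4-5-6, expanding outward from the peak — single-peaked.
Every ranking is single-peaked on this axis.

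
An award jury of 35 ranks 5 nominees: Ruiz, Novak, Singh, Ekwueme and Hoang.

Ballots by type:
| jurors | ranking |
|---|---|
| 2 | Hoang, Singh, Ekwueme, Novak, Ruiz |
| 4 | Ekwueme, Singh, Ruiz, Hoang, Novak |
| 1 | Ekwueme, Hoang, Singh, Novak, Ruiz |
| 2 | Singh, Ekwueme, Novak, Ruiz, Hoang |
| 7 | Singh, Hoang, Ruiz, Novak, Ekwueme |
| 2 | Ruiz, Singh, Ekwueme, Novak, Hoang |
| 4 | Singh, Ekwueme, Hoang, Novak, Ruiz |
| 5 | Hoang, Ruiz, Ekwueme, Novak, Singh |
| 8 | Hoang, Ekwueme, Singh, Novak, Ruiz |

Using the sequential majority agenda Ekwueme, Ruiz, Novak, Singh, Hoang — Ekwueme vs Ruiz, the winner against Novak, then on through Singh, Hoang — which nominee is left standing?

Hoang

Round 1: Ekwueme vs Ruiz — 21–14, Ekwueme advances.
Round 2: Ekwueme vs Novak — 28–7, Ekwueme advances.
Round 3: Ekwueme vs Singh — 18–17, Ekwueme advances.
Round 4: Ekwueme vs Hoang — 13–22, Hoang advances.
Hoang survives the agenda.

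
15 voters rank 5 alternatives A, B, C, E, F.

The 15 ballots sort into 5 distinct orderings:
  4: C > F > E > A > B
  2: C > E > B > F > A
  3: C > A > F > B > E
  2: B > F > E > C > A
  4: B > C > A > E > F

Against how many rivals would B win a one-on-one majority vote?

3

B against each rival (15 voters):
B vs A: B, 8–7.
B vs C: C wins 9–6.
B vs E: B, 9–6.
B vs F: B, 8–7.
B beats A, E, F; loses to C — 3 pairwise wins.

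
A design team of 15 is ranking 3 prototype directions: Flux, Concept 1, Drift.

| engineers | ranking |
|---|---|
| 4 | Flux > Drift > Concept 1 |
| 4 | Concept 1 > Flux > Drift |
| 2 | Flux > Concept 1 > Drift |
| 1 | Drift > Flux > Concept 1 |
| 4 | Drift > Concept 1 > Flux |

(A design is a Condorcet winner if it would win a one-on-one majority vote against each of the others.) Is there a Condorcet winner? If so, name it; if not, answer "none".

none

Check each pair by majority over 15 ballots:
Flux–Concept 1: Concept 1 8–7.
Flux–Drift: Flux 10–5.
Concept 1 vs Drift: Drift wins 9–6.
Every design loses at least once (Flux loses to Concept 1; Concept 1 loses to Drift; Drift loses to Flux). The majority relation contains the cycle Flux beats Drift beats Concept 1 beats Flux, so there is no Condorcet winner.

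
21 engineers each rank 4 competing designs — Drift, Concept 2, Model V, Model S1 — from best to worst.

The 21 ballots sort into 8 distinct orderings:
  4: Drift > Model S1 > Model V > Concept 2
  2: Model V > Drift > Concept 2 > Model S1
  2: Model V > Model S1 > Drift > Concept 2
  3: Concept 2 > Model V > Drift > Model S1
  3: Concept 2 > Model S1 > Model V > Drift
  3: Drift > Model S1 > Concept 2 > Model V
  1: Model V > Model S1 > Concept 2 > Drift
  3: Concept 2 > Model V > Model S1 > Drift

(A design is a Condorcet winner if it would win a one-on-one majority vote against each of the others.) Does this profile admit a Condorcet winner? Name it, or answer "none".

Check each pair by majority over 21 ballots:
Drift vs Concept 2: 11 to 10, Drift.
Drift vs Model V: 4+3 = 7 for Drift, 14 for Model V — Model V by 14–7.
Drift vs Model S1: Drift preferred on 4+2+3+3 = 12 ballots; Drift wins 12–9.
Concept 2 vs Model V: 12 to 9, Concept 2.
Concept 2 vs Model S1: Concept 2 is ranked higher on 2+3+3+3 = 11 ballots, Model S1 on 10. Concept 2 wins 11–10.
Model V vs Model S1: Model V preferred on 2+2+3+1+3 = 11 ballots; Model V wins 11–10.
Each design drops at least one matchup (Drift loses to Model V; Concept 2 loses to Drift; Model V loses to Concept 2; Model S1 loses to Drift); the cycle Drift beats Concept 2 beats Model V beats Drift rules out a Condorcet winner.

none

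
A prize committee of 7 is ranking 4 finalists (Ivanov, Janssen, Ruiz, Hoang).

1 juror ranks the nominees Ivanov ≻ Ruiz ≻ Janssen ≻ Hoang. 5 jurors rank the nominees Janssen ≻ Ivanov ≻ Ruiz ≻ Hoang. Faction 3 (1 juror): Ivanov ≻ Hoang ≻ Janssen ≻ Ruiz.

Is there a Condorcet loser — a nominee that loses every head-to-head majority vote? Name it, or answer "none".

Head-to-head results (7 jurors):
Ivanov vs Janssen: Janssen, 5–2.
Ivanov vs Ruiz: Ivanov preferred on 1+5+1 = 7 ballots; Ivanov wins 7–0.
Ivanov–Hoang: Ivanov 7–0.
Janssen vs Ruiz: 5+1 = 6 for Janssen, 1 for Ruiz — Janssen by 6–1.
Janssen vs Hoang: Janssen wins 6–1.
Ruiz vs Hoang: Ruiz is ranked higher on 1+5 = 6 ballots, Hoang on 1. Ruiz wins 6–1.
Only Hoang has no wins; Hoang is the Condorcet loser.

Hoang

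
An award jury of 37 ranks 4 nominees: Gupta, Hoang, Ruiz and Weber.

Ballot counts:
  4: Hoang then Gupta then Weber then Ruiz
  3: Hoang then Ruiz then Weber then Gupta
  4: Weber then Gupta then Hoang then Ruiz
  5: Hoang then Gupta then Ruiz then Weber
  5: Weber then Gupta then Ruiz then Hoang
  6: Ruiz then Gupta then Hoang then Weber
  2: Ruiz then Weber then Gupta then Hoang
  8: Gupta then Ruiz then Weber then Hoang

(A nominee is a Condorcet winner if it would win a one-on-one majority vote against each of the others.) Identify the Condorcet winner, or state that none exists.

Check each pair by majority over 37 ballots:
Gupta–Hoang: Gupta 25–12.
Gupta vs Ruiz: Gupta wins 26–11.
Gupta vs Weber: Gupta, 23–14.
Hoang vs Ruiz: Ruiz wins 21–16.
Hoang vs Weber: Weber, 19–18.
Ruiz vs Weber: Ruiz wins 24–13.
Gupta wins every pairwise contest, so Gupta is the Condorcet winner.

Gupta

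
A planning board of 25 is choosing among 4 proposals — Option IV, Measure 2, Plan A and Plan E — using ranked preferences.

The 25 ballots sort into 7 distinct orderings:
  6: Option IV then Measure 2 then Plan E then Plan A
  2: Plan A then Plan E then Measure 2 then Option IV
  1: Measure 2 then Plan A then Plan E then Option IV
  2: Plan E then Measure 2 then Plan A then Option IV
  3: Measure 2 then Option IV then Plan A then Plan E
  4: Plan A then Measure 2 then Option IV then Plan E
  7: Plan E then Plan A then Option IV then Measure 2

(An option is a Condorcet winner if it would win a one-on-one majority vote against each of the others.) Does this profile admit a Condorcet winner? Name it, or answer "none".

none

Pairwise majorities:
Option IV vs Measure 2: Option IV is ranked higher on 6+7 = 13 ballots, Measure 2 on 12. Option IV wins 13–12.
Option IV vs Plan A: Plan A wins 16–9.
Option IV vs Plan E: Option IV, 13–12.
Measure 2–Plan A: Plan A 13–12.
Measure 2 vs Plan E: 14 to 11, Measure 2.
Plan A vs Plan E: Plan E wins 15–10.
No option is unbeaten: Option IV loses to Plan A; Measure 2 loses to Option IV; Plan A loses to Plan E; Plan E loses to Option IV. In particular Option IV → Plan E → Plan A → Option IV is a majority cycle — no Condorcet winner exists.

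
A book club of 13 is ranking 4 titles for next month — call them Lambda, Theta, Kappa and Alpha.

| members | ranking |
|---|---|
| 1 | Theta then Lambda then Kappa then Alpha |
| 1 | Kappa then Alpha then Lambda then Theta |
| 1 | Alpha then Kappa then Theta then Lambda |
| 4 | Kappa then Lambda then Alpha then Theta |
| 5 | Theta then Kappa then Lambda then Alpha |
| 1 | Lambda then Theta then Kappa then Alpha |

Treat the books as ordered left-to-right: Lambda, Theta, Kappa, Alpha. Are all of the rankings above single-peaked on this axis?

no

Axis positions: Lambda=1, Theta=2, Kappa=3, Alpha=4.
Bloc 1 (peak Theta at position 2): ranking walks positions 2-1-3-4, expanding outward from the peak — single-peaked.
Bloc 2: ranking walks positions 3-4-1-2; Lambda is ranked above Theta even though Theta lies between Lambda and the peak Kappa on the axis — preferences dip and rise again. Not single-peaked.
Bloc 3 (peak Alpha at position 4): ranking walks positions 4-3-2-1, expanding outward from the peak — single-peaked.
Bloc 4: ranking walks positions 3-1-4-2; Lambda is ranked above Theta even though Theta lies between Lambda and the peak Kappa on the axis — preferences dip and rise again. Not single-peaked.
Bloc 5 (peak Theta at position 2): ranking walks positions 2-3-1-4, expanding outward from the peak — single-peaked.
Bloc 6 (peak Lambda at position 1): ranking walks positions 1-2-3-4, expanding outward from the peak — single-peaked.
Bloc 2 violates single-peakedness, so the profile is not single-peaked on this axis.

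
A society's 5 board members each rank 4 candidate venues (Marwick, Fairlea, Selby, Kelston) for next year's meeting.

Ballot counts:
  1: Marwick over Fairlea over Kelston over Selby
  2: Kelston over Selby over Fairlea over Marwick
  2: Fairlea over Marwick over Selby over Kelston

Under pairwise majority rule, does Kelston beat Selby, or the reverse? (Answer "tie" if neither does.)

Ballots ranking Kelston above Selby: 1 + 2 = 3.
Ballots ranking Selby above Kelston: 5 − 3 = 2.
Kelston wins the head-to-head 3–2.

Kelston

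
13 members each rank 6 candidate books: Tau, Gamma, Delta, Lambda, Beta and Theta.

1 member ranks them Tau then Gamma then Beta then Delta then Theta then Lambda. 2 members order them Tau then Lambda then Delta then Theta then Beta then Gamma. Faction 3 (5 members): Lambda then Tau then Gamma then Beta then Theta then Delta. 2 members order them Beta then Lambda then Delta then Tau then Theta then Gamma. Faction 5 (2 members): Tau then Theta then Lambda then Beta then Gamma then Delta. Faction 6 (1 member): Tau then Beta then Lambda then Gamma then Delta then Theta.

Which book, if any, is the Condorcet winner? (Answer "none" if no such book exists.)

Lambda

Check each pair by majority over 13 ballots:
Tau–Gamma: Tau 13–0.
Tau vs Delta: Tau wins 11–2.
Tau vs Lambda: Lambda wins 7–6.
Tau vs Beta: Tau wins 11–2.
Tau vs Theta: Tau wins 13–0.
Gamma vs Delta: Gamma, 9–4.
Gamma vs Lambda: Lambda wins 12–1.
Gamma vs Beta: Beta, 7–6.
Gamma–Theta: Gamma 7–6.
Delta vs Lambda: Lambda, 12–1.
Delta vs Beta: Beta wins 11–2.
Delta vs Theta: Theta, 7–6.
Lambda–Beta: Lambda 9–4.
Lambda–Theta: Lambda 10–3.
Beta–Theta: Beta 9–4.
Lambda beats each of Tau, Gamma, Delta, Beta, Theta — Lambda is the Condorcet winner.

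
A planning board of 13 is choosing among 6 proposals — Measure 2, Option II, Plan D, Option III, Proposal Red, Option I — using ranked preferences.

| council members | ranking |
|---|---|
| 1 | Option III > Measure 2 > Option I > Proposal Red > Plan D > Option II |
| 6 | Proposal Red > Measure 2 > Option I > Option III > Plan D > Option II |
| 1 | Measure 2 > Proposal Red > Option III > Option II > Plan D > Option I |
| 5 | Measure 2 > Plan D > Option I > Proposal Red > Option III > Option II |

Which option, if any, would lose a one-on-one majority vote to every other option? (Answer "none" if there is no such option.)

Option II

Pairwise majorities:
Measure 2 vs Option II: 1+6+1+5 = 13 for Measure 2, 0 for Option II — Measure 2 by 13–0.
Measure 2 vs Plan D: Measure 2, 13–0.
Measure 2 vs Option III: Measure 2 wins 12–1.
Measure 2 vs Proposal Red: Measure 2, 7–6.
Measure 2 vs Option I: 13 to 0, Measure 2.
Option II vs Plan D: 1 to 12, Plan D.
Option II vs Option III: Option III wins 13–0.
Option II vs Proposal Red: 0 to 13, Proposal Red.
Option II vs Option I: Option II is ranked higher on 1 ballot, Option I on 12. Option I wins 12–1.
Plan D vs Option III: Option III, 8–5.
Plan D vs Proposal Red: Proposal Red wins 8–5.
Plan D vs Option I: Option I wins 7–6.
Option III vs Proposal Red: 1 for Option III, 12 for Proposal Red — Proposal Red by 12–1.
Option III–Option I: Option I 11–2.
Proposal Red vs Option I: 6+1 = 7 for Proposal Red, 6 for Option I — Proposal Red by 7–6.
Option II loses to every other option — it is the Condorcet loser.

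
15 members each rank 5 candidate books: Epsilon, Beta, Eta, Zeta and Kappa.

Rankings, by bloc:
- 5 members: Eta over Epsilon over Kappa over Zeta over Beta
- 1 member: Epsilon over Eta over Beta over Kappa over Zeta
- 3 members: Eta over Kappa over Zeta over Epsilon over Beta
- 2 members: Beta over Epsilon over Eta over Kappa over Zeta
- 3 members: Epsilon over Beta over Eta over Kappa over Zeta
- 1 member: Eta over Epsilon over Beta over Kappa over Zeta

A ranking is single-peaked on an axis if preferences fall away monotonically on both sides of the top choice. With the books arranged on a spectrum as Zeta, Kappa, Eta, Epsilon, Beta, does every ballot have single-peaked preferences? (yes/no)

Axis positions: Zeta=1, Kappa=2, Eta=3, Epsilon=4, Beta=5.
Bloc 1 (peak Eta at position 3): ranking walks positions 3-4-2-1-5, expanding outward from the peak — single-peaked.
Bloc 2 (peak Epsilon at position 4): ranking walks positions 4-3-5-2-1, expanding outward from the peak — single-peaked.
Bloc 3 (peak Eta at position 3): ranking walks positions 3-2-1-4-5, expanding outward from the peak — single-peaked.
Bloc 4 (peak Beta at position 5): ranking walks positions 5-4-3-2-1, expanding outward from the peak — single-peaked.
Bloc 5 (peak Epsilon at position 4): ranking walks positions 4-5-3-2-1, expanding outward from the peak — single-peaked.
Bloc 6 (peak Eta at position 3): ranking walks positions 3-4-5-2-1, expanding outward from the peak — single-peaked.
Every ranking is single-peaked on this axis.

yes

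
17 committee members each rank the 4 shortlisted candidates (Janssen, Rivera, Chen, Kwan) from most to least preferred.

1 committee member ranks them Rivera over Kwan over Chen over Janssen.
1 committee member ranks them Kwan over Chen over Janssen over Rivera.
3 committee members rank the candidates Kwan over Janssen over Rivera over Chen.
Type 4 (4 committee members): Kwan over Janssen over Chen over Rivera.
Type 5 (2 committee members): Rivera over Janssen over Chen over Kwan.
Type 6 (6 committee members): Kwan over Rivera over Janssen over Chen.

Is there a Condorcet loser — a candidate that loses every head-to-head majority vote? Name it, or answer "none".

Head-to-head results (17 committee members):
Janssen–Rivera: Rivera 9–8.
Janssen vs Chen: Janssen, 15–2.
Janssen vs Kwan: 2 for Janssen, 15 for Kwan — Kwan by 15–2.
Rivera vs Chen: Rivera, 12–5.
Rivera vs Kwan: Rivera is ranked higher on 1+2 = 3 ballots, Kwan on 14. Kwan wins 14–3.
Chen vs Kwan: Kwan wins 15–2.
Chen is beaten in every head-to-head and is the Condorcet loser.

Chen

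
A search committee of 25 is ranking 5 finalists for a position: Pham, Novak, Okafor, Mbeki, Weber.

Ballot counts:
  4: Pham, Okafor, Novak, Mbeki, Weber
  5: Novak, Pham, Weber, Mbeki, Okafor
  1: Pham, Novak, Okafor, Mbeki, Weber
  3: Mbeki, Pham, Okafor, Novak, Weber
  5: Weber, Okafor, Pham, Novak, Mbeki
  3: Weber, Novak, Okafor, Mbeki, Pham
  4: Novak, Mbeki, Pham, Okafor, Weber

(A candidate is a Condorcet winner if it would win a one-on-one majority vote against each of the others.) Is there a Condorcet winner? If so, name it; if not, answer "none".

Pham

Head-to-head results (25 committee members):
Pham–Novak: Pham 13–12.
Pham vs Okafor: Pham wins 17–8.
Pham vs Mbeki: Pham, 15–10.
Pham–Weber: Pham 17–8.
Novak vs Okafor: Novak, 13–12.
Novak vs Mbeki: Novak, 22–3.
Novak vs Weber: Novak, 17–8.
Okafor–Mbeki: Okafor 13–12.
Okafor–Weber: Weber 13–12.
Mbeki vs Weber: Weber wins 13–12.
Pham wins every pairwise contest, so Pham is the Condorcet winner.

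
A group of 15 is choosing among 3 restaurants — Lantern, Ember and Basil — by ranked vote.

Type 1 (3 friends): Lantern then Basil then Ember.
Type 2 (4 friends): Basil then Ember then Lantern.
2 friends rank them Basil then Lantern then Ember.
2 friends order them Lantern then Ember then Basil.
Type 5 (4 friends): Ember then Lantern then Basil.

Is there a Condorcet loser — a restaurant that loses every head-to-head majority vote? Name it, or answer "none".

Pairwise majorities:
Lantern vs Ember: Lantern is ranked higher on 3+2+2 = 7 ballots, Ember on 8. Ember wins 8–7.
Lantern vs Basil: 3+2+4 = 9 for Lantern, 6 for Basil — Lantern by 9–6.
Ember vs Basil: Ember is ranked higher on 2+4 = 6 ballots, Basil on 9. Basil wins 9–6.
Every restaurant wins at least one matchup (Lantern beats Basil; Ember beats Lantern; Basil beats Ember), so there is no Condorcet loser.

none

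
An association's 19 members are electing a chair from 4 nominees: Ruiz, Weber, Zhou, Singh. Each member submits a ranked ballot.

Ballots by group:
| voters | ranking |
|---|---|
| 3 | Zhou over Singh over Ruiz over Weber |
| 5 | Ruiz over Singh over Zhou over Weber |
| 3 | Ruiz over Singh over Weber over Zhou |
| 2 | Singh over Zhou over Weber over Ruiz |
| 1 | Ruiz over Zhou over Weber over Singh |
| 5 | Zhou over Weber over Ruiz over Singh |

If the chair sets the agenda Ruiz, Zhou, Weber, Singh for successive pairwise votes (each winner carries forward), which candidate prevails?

Singh

Round 1: Ruiz vs Zhou — 9–10, Zhou advances.
Round 2: Zhou vs Weber — 16–3, Zhou advances.
Round 3: Zhou vs Singh — 9–10, Singh advances.
Singh survives the agenda.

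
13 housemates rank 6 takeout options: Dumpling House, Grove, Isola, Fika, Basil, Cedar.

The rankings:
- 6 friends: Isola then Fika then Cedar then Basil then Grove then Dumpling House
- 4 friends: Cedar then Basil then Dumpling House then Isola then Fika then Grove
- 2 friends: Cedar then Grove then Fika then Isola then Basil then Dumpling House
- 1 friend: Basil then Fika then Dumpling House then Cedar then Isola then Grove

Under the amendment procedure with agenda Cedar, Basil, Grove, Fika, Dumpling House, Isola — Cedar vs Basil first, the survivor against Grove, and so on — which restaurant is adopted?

Round 1: Cedar vs Basil — 12–1, Cedar advances.
Round 2: Cedar vs Grove — 13–0, Cedar advances.
Round 3: Cedar vs Fika — 6–7, Fika advances.
Round 4: Fika vs Dumpling House — 9–4, Fika advances.
Round 5: Fika vs Isola — 3–10, Isola advances.
Isola survives the agenda.

Isola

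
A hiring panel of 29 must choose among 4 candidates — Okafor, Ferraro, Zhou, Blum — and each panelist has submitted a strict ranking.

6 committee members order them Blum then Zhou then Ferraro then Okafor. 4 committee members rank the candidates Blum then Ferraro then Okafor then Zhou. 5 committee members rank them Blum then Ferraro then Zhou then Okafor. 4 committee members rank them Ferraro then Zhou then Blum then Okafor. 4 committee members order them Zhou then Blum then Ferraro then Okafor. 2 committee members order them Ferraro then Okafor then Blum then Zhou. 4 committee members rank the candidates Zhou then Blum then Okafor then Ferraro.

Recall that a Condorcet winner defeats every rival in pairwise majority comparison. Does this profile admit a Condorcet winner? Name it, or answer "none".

Blum

Pairwise majorities:
Okafor vs Ferraro: 4 for Okafor, 25 for Ferraro — Ferraro by 25–4.
Okafor vs Zhou: Okafor preferred on 4+2 = 6 ballots; Zhou wins 23–6.
Okafor vs Blum: 2 to 27, Blum.
Ferraro vs Zhou: Ferraro, 15–14.
Ferraro vs Blum: 4+2 = 6 for Ferraro, 23 for Blum — Blum by 23–6.
Zhou–Blum: Blum 17–12.
Only Blum has no losses; Blum is the Condorcet winner.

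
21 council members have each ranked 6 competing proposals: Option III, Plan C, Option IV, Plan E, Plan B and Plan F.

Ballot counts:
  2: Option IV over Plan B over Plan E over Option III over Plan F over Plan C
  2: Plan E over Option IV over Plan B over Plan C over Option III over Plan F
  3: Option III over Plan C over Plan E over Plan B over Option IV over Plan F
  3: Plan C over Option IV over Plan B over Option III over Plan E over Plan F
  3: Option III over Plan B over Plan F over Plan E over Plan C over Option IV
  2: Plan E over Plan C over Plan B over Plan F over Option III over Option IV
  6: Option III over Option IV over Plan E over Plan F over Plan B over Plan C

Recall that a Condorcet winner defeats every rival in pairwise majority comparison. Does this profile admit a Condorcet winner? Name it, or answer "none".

Pairwise majorities:
Option III vs Plan C: Option III preferred on 2+3+3+6 = 14 ballots; Option III wins 14–7.
Option III vs Option IV: 3+3+2+6 = 14 for Option III, 7 for Option IV — Option III by 14–7.
Option III vs Plan E: Option III preferred on 3+3+3+6 = 15 ballots; Option III wins 15–6.
Option III vs Plan B: 3+3+6 = 12 for Option III, 9 for Plan B — Option III by 12–9.
Option III vs Plan F: 2+2+3+3+3+6 = 19 for Option III, 2 for Plan F — Option III by 19–2.
Plan C vs Option IV: Plan C preferred on 3+3+3+2 = 11 ballots; Plan C wins 11–10.
Plan C vs Plan E: Plan C preferred on 3+3 = 6 ballots; Plan E wins 15–6.
Plan C vs Plan B: Plan C is ranked higher on 3+3+2 = 8 ballots, Plan B on 13. Plan B wins 13–8.
Plan C vs Plan F: Plan C preferred on 2+3+3+2 = 10 ballots; Plan F wins 11–10.
Option IV vs Plan E: 2+3+6 = 11 for Option IV, 10 for Plan E — Option IV by 11–10.
Option IV vs Plan B: Option IV preferred on 2+2+3+6 = 13 ballots; Option IV wins 13–8.
Option IV vs Plan F: 16 to 5, Option IV.
Plan E vs Plan B: Plan E is ranked higher on 2+3+2+6 = 13 ballots, Plan B on 8. Plan E wins 13–8.
Plan E vs Plan F: 18 to 3, Plan E.
Plan B vs Plan F: 15 to 6, Plan B.
Option III defeats every rival head-to-head and is the Condorcet winner.

Option III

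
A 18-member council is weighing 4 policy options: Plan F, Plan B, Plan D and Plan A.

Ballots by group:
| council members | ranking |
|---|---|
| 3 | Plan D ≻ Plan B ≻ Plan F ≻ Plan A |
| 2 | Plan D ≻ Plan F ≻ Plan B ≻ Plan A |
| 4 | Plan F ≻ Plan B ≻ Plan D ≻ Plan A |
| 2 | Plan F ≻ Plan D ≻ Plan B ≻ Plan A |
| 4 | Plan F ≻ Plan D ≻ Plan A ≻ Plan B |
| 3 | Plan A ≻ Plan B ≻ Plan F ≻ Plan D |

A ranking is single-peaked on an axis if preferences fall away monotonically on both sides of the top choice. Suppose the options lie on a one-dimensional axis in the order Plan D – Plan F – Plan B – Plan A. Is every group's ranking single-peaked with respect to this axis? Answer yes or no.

no

Axis positions: Plan D=1, Plan F=2, Plan B=3, Plan A=4.
Group 1: ranking walks positions 1-3-2-4; Plan B is ranked above Plan F even though Plan F lies between Plan B and the peak Plan D on the axis — preferences dip and rise again. Not single-peaked.
Group 2 (peak Plan D at position 1): ranking walks positions 1-2-3-4, expanding outward from the peak — single-peaked.
Group 3 (peak Plan F at position 2): ranking walks positions 2-3-1-4, expanding outward from the peak — single-peaked.
Group 4 (peak Plan F at position 2): ranking walks positions 2-1-3-4, expanding outward from the peak — single-peaked.
Group 5: ranking walks positions 2-1-4-3; Plan A is ranked above Plan B even though Plan B lies between Plan A and the peak Plan F on the axis — preferences dip and rise again. Not single-peaked.
Group 6 (peak Plan A at position 4): ranking walks positions 4-3-2-1, expanding outward from the peak — single-peaked.
Group 1 violates single-peakedness, so the profile is not single-peaked on this axis.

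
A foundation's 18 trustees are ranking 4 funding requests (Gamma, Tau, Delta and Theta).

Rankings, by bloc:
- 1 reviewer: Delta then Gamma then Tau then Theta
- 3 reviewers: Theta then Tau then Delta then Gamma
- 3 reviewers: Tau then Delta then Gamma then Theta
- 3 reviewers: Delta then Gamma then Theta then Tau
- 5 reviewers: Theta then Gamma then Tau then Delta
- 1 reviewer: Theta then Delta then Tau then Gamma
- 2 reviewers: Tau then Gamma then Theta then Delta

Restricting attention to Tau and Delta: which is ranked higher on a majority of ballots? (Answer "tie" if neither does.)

Tau

Ballots ranking Tau above Delta: 3 + 3 + 5 + 2 = 13.
Ballots ranking Delta above Tau: 18 − 13 = 5.
Tau wins the head-to-head 13–5.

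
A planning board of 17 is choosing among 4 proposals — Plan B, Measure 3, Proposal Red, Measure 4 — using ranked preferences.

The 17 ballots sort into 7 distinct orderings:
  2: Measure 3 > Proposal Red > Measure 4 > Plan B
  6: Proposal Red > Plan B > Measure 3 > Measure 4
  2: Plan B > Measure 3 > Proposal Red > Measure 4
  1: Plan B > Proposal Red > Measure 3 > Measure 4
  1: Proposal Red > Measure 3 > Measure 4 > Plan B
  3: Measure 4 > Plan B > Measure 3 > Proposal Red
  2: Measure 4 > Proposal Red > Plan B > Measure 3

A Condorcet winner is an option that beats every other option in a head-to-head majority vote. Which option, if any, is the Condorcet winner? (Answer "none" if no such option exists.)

Proposal Red

Pairwise majorities:
Plan B–Measure 3: Plan B 14–3.
Plan B vs Proposal Red: Proposal Red, 11–6.
Plan B vs Measure 4: Plan B, 9–8.
Measure 3–Proposal Red: Proposal Red 10–7.
Measure 3 vs Measure 4: Measure 3 wins 12–5.
Proposal Red vs Measure 4: Proposal Red, 12–5.
Proposal Red defeats every rival head-to-head and is the Condorcet winner.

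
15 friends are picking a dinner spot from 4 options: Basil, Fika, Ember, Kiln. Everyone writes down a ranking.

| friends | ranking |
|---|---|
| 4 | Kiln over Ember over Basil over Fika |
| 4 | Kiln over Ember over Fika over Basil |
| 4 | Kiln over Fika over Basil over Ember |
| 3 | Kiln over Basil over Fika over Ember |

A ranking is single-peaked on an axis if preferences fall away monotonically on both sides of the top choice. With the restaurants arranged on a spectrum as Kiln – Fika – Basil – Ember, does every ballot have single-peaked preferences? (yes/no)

no

Axis positions: Kiln=1, Fika=2, Basil=3, Ember=4.
Faction 1: ranking walks positions 1-4-3-2; Ember is ranked above Fika even though Fika lies between Ember and the peak Kiln on the axis — preferences dip and rise again. Not single-peaked.
Faction 2: ranking walks positions 1-4-2-3; Ember is ranked above Fika even though Fika lies between Ember and the peak Kiln on the axis — preferences dip and rise again. Not single-peaked.
Faction 3 (peak Kiln at position 1): ranking walks positions 1-2-3-4, expanding outward from the peak — single-peaked.
Faction 4: ranking walks positions 1-3-2-4; Basil is ranked above Fika even though Fika lies between Basil and the peak Kiln on the axis — preferences dip and rise again. Not single-peaked.
Faction 1 violates single-peakedness, so the profile is not single-peaked on this axis.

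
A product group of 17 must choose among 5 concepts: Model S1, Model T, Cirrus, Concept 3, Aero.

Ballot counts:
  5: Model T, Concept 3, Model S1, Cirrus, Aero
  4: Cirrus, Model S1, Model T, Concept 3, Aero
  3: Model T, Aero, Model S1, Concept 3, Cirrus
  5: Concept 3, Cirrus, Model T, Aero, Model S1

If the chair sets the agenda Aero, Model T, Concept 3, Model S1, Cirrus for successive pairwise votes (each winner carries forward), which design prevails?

Cirrus

Round 1: Aero vs Model T — 0–17, Model T advances.
Round 2: Model T vs Concept 3 — 12–5, Model T advances.
Round 3: Model T vs Model S1 — 13–4, Model T advances.
Round 4: Model T vs Cirrus — 8–9, Cirrus advances.
Cirrus survives the agenda.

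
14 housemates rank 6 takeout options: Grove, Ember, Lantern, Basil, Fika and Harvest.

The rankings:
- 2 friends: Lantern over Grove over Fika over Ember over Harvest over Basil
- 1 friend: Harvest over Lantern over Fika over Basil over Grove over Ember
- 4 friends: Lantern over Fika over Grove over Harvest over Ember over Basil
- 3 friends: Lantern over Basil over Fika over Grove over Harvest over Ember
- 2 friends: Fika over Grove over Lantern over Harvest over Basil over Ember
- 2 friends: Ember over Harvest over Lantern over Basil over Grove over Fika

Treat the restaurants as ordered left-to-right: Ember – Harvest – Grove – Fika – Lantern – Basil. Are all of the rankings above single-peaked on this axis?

no

Axis positions: Ember=1, Harvest=2, Grove=3, Fika=4, Lantern=5, Basil=6.
Faction 1: ranking walks positions 5-3-4-1-2-6; Grove is ranked above Fika even though Fika lies between Grove and the peak Lantern on the axis — preferences dip and rise again. Not single-peaked.
Faction 2: ranking walks positions 2-5-4-6-3-1; Lantern is ranked above Grove even though Grove lies between Lantern and the peak Harvest on the axis — preferences dip and rise again. Not single-peaked.
Faction 3 (peak Lantern at position 5): ranking walks positions 5-4-3-2-1-6, expanding outward from the peak — single-peaked.
Faction 4 (peak Lantern at position 5): ranking walks positions 5-6-4-3-2-1, expanding outward from the peak — single-peaked.
Faction 5 (peak Fika at position 4): ranking walks positions 4-3-5-2-6-1, expanding outward from the peak — single-peaked.
Faction 6: ranking walks positions 1-2-5-6-3-4; Lantern is ranked above Grove even though Grove lies between Lantern and the peak Ember on the axis — preferences dip and rise again. Not single-peaked.
Faction 1 violates single-peakedness, so the profile is not single-peaked on this axis.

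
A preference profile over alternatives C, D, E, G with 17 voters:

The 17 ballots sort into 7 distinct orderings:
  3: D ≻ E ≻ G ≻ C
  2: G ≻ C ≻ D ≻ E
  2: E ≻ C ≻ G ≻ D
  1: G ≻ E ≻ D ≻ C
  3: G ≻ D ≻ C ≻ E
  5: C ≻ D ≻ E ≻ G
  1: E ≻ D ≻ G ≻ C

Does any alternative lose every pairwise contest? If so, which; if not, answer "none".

none

Pairwise majorities:
C vs D: C is ranked higher on 2+2+5 = 9 ballots, D on 8. C wins 9–8.
C vs E: C is ranked higher on 2+3+5 = 10 ballots, E on 7. C wins 10–7.
C vs G: 7 to 10, G.
D vs E: D preferred on 3+2+3+5 = 13 ballots; D wins 13–4.
D vs G: D is ranked higher on 3+5+1 = 9 ballots, G on 8. D wins 9–8.
E vs G: E is ranked higher on 3+2+5+1 = 11 ballots, G on 6. E wins 11–6.
No alternative is winless: C beats D; D beats E; E beats G; G beats C. There is no Condorcet loser.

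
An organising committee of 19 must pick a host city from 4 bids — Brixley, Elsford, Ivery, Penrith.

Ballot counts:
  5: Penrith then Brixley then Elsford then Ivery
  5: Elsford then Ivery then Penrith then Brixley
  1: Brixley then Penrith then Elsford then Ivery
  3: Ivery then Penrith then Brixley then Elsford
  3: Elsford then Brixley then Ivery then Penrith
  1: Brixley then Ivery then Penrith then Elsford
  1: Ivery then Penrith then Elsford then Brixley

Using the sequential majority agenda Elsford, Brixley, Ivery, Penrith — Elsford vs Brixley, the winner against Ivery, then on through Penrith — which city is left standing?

Penrith

Round 1: Elsford vs Brixley — 9–10, Brixley advances.
Round 2: Brixley vs Ivery — 10–9, Brixley advances.
Round 3: Brixley vs Penrith — 5–14, Penrith advances.
Penrith survives the agenda.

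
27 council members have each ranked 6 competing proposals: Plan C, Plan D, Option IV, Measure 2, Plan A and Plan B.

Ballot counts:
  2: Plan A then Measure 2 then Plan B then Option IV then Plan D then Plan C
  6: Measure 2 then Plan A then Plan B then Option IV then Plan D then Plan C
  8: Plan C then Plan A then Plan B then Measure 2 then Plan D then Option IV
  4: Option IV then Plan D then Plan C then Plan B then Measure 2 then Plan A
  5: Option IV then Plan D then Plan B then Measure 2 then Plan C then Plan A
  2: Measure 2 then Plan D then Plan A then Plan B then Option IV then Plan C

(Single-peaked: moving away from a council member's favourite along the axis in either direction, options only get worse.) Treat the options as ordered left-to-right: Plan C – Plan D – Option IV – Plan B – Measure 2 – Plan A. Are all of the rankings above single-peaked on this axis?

Axis positions: Plan C=1, Plan D=2, Option IV=3, Plan B=4, Measure 2=5, Plan A=6.
Type 1 (peak Plan A at position 6): ranking walks positions 6-5-4-3-2-1, expanding outward from the peak — single-peaked.
Type 2 (peak Measure 2 at position 5): ranking walks positions 5-6-4-3-2-1, expanding outward from the peak — single-peaked.
Type 3: ranking walks positions 1-6-4-5-2-3; Plan A is ranked above Plan D even though Plan D lies between Plan A and the peak Plan C on the axis — preferences dip and rise again. Not single-peaked.
Type 4 (peak Option IV at position 3): ranking walks positions 3-2-1-4-5-6, expanding outward from the peak — single-peaked.
Type 5 (peak Option IV at position 3): ranking walks positions 3-2-4-5-1-6, expanding outward from the peak — single-peaked.
Type 6: ranking walks positions 5-2-6-4-3-1; Plan D is ranked above Plan B even though Plan B lies between Plan D and the peak Measure 2 on the axis — preferences dip and rise again. Not single-peaked.
Type 3 violates single-peakedness, so the profile is not single-peaked on this axis.

no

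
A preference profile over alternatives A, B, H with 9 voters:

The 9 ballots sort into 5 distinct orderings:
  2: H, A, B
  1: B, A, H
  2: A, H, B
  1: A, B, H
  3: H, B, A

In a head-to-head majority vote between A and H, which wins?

Ballots ranking A above H: 1 + 2 + 1 = 4.
Ballots ranking H above A: 9 − 4 = 5.
H wins the head-to-head 5–4.

H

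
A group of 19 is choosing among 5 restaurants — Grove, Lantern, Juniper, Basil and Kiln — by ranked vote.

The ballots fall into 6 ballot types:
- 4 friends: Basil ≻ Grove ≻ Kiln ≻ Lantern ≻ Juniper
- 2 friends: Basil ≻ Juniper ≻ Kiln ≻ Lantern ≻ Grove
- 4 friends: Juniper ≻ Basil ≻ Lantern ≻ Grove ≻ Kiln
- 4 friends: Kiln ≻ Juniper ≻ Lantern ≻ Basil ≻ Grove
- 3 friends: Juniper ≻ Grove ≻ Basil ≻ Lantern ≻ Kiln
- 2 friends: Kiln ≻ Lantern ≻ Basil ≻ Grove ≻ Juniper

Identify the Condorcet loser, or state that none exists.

Pairwise majorities:
Grove vs Lantern: 7 to 12, Lantern.
Grove vs Juniper: Juniper wins 13–6.
Grove vs Basil: Grove preferred on 3 ballots; Basil wins 16–3.
Grove vs Kiln: Grove wins 11–8.
Lantern vs Juniper: Lantern is ranked higher on 4+2 = 6 ballots, Juniper on 13. Juniper wins 13–6.
Lantern vs Basil: Basil, 13–6.
Lantern–Kiln: Kiln 12–7.
Juniper vs Basil: Juniper preferred on 4+4+3 = 11 ballots; Juniper wins 11–8.
Juniper vs Kiln: Kiln wins 10–9.
Basil–Kiln: Basil 13–6.
Each restaurant has at least one pairwise win (Grove beats Kiln; Lantern beats Grove; Juniper beats Grove; Basil beats Grove; Kiln beats Lantern) — no Condorcet loser.

none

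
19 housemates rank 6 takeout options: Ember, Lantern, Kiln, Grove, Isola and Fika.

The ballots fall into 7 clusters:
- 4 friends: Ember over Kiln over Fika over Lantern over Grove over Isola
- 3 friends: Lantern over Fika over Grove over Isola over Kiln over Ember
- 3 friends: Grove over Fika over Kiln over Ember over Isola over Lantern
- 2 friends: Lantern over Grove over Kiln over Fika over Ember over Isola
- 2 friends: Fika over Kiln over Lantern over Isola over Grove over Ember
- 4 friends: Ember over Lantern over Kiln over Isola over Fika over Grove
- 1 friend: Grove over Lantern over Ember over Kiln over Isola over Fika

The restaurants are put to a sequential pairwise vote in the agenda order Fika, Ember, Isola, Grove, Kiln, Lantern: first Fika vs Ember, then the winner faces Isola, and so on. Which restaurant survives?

Lantern

Round 1: Fika vs Ember — 10–9, Fika advances.
Round 2: Fika vs Isola — 14–5, Fika advances.
Round 3: Fika vs Grove — 13–6, Fika advances.
Round 4: Fika vs Kiln — 8–11, Kiln advances.
Round 5: Kiln vs Lantern — 9–10, Lantern advances.
Lantern survives the agenda.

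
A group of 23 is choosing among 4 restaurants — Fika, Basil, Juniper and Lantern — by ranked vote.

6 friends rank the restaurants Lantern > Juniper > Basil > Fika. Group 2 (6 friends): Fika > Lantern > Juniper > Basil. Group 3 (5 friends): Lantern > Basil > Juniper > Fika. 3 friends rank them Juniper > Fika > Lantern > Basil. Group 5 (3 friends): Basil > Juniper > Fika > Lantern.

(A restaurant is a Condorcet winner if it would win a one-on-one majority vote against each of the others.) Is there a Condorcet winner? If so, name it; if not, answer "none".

Head-to-head results (23 friends):
Fika vs Basil: 6+3 = 9 for Fika, 14 for Basil — Basil by 14–9.
Fika vs Juniper: Juniper wins 17–6.
Fika vs Lantern: Fika is ranked higher on 6+3+3 = 12 ballots, Lantern on 11. Fika wins 12–11.
Basil vs Juniper: Basil is ranked higher on 5+3 = 8 ballots, Juniper on 15. Juniper wins 15–8.
Basil vs Lantern: 3 for Basil, 20 for Lantern — Lantern by 20–3.
Juniper vs Lantern: Lantern wins 17–6.
Every restaurant loses at least once (Fika loses to Basil; Basil loses to Juniper; Juniper loses to Lantern; Lantern loses to Fika). The majority relation contains the cycle Fika beats Lantern beats Basil beats Fika, so there is no Condorcet winner.

none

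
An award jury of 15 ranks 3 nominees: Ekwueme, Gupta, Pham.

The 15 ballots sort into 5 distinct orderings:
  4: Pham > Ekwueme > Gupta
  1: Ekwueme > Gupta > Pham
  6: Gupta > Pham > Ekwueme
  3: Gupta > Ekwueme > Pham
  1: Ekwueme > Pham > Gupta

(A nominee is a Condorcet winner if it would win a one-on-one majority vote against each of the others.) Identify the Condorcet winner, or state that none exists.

Head-to-head results (15 jurors):
Ekwueme vs Gupta: Gupta wins 9–6.
Ekwueme vs Pham: Pham wins 10–5.
Gupta–Pham: Gupta 10–5.
Gupta wins every pairwise contest, so Gupta is the Condorcet winner.

Gupta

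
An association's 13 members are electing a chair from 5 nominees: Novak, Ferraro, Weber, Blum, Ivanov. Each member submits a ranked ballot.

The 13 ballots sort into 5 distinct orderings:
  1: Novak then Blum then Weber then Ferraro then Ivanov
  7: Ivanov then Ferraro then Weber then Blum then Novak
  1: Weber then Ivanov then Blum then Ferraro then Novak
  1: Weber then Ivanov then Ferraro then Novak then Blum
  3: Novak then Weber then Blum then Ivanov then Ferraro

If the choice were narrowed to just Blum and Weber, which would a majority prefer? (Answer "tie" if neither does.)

Ballots ranking Blum above Weber: 1.
Ballots ranking Weber above Blum: 13 − 1 = 12.
Weber wins the head-to-head 12–1.

Weber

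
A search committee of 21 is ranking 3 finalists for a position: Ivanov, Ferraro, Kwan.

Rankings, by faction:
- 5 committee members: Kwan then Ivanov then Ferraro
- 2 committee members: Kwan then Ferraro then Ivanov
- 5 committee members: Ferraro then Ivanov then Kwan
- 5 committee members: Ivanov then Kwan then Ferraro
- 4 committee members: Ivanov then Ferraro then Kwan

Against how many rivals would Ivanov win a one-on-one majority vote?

Ivanov against each rival (21 committee members):
Ivanov vs Ferraro: Ivanov, 14–7.
Ivanov vs Kwan: Ivanov wins 14–7.
Ivanov beats Ferraro, Kwan — 2 pairwise wins.

2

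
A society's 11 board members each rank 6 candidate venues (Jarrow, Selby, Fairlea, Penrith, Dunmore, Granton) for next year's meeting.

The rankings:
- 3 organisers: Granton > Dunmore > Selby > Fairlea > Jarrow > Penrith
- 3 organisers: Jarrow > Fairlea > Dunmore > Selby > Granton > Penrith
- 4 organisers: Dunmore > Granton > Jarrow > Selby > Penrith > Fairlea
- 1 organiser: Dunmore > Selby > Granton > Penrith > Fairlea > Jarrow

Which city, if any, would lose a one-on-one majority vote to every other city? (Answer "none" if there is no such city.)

Pairwise majorities:
Jarrow vs Selby: 7 to 4, Jarrow.
Jarrow vs Fairlea: Jarrow wins 7–4.
Jarrow vs Penrith: Jarrow wins 10–1.
Jarrow vs Dunmore: 3 for Jarrow, 8 for Dunmore — Dunmore by 8–3.
Jarrow–Granton: Granton 8–3.
Selby vs Fairlea: 8 to 3, Selby.
Selby vs Penrith: 3+3+4+1 = 11 for Selby, 0 for Penrith — Selby by 11–0.
Selby–Dunmore: Dunmore 11–0.
Selby–Granton: Granton 7–4.
Fairlea–Penrith: Fairlea 6–5.
Fairlea vs Dunmore: Dunmore wins 8–3.
Fairlea–Granton: Granton 8–3.
Penrith vs Dunmore: Penrith is ranked higher on 0 ballots, Dunmore on 11. Dunmore wins 11–0.
Penrith vs Granton: Granton, 11–0.
Dunmore vs Granton: Dunmore preferred on 3+4+1 = 8 ballots; Dunmore wins 8–3.
Penrith loses to every other city — it is the Condorcet loser.

Penrith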